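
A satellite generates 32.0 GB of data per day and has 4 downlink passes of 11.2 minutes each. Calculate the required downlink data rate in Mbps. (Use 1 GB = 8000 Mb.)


total contact time = 4 * 11.2 * 60 = 2688.0000 s
data = 32.0 GB = 256000.0000 Mb
rate = 256000.0000 / 2688.0000 = 95.2381 Mbps

95.2381 Mbps


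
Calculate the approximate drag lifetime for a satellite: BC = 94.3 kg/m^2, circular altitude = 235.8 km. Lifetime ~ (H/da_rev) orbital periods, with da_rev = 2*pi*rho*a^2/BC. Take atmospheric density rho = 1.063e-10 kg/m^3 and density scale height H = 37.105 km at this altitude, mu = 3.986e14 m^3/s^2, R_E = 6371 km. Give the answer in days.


a = R_E + alt = 6606.8000 km = 6.6068e+06 m
da_rev = 2*pi*rho*a^2/BC = 2*pi*1.063e-10*(6.6068e+06)^2/94.3 = 309.160329 m per revolution
N = H/da_rev = 37105.0000 m / 309.160329 m = 120.0186 revolutions
P = 2*pi*sqrt(a^3/mu) = 5344.3878 s
lifetime = N*P = 120.0186 * 5344.3878 = 641426.1137 s = 7.4239 days

7.4239 days


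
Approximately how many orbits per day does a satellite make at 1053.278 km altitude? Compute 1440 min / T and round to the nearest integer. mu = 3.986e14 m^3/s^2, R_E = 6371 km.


r = 7.424278e+06 m
T = 2*pi*sqrt(r^3/mu) = 6366.3800 s = 106.1063 min
revs/day = 1440 / 106.1063 = 13.5713
Rounded: 14 revolutions per day

14 revolutions per day


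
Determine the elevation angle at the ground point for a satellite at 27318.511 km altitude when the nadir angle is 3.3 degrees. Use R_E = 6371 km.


r = R_E + alt = 33689.5110 km
Law of sines in the satellite / Earth-center / ground-point triangle:
  sin(nadir)/R_E = sin(90 + el)/r  =>  cos(el) = (r/R_E)*sin(nadir)
cos(el) = (33689.5110 / 6371.0000) * sin(3.3 deg) = 0.3043955
el = arccos(0.3043955) = 72.2782 deg
(Earth-central angle = 90 - nadir - el = 14.4218 deg)

72.2782 degrees


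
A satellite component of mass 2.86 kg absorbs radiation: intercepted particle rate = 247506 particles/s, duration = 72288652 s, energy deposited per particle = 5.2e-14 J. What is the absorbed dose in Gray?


Total energy deposited = rate * time * E_per
  = 247506 * 72288652 * 5.2e-14 = 0.9303775 J
Dose = E_total / mass = 0.9303775 / 2.86
Dose = 0.3253068 Gy

0.3253 Gy


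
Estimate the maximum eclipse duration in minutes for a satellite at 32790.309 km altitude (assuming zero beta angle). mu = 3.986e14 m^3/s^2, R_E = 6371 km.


r = 39161.3090 km
T = 1285.4221 min
Eclipse fraction = arcsin(R_E/r)/pi = arcsin(6371.0000/39161.3090)/pi
= arcsin(0.1626861)/pi = 0.05201578
Eclipse duration = 0.05201578 * 1285.4221 = 66.8622 min

66.8622 minutes


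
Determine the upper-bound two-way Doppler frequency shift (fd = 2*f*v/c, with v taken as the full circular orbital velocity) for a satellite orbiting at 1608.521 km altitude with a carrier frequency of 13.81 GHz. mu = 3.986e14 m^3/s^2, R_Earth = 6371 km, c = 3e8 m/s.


r = 7.979521e+06 m
v = sqrt(mu/r) = 7067.7347 m/s (worst-case radial velocity)
f = 13.81 GHz = 1.381e+10 Hz
fd = 2*f*v/c = 2*1.381e+10*7067.7347/3.0e+08
fd = 650702.7703 Hz

650702.7703 Hz


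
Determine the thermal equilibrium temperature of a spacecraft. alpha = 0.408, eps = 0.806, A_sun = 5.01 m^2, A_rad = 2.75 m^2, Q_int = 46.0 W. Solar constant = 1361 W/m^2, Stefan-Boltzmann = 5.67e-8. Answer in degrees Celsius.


Numerator = alpha*S*A_sun + Q_int = 0.408*1361*5.01 + 46.0 = 2827.9929 W
Denominator = eps*sigma*A_rad = 0.806*5.67e-8*2.75 = 1.2567555e-07 W/K^4
T^4 = 2.2502331e+10 K^4
T = 387.3084 K = 114.1584 C

114.1584 degrees Celsius


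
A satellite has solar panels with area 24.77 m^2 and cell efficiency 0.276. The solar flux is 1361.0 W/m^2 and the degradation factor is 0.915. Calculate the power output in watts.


P = area * eta * S * degradation
P = 24.77 * 0.276 * 1361.0 * 0.915
P = 8513.6209 W

8513.6209 W


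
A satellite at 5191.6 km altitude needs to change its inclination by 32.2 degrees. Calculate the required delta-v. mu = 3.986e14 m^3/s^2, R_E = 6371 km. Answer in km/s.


r = 11562.6000 km = 1.15626e+07 m
V = sqrt(mu/r) = 5871.3896 m/s
di = 32.2 deg = 0.561996 rad
dV = 2*V*sin(di/2) = 2*5871.3896*sin(0.280998)
dV = 3256.4447 m/s = 3.2564 km/s

3.2564 km/s


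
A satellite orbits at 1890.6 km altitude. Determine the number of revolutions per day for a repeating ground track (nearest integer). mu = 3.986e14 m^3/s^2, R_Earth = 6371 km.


r = 8.2616e+06 m
T = 2*pi*sqrt(r^3/mu) = 7473.2148 s = 124.5536 min
revs/day = 1440 / 124.5536 = 11.5613
Rounded: 12 revolutions per day

12 revolutions per day


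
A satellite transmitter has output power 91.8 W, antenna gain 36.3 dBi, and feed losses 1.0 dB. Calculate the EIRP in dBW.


Pt = 91.8 W = 19.6284 dBW
EIRP = Pt_dBW + Gt - losses = 19.6284 + 36.3 - 1.0 = 54.9284 dBW

54.9284 dBW


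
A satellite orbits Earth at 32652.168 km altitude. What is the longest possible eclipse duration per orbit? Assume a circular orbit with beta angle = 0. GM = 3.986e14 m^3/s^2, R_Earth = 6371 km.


r = 39023.1680 km
T = 1278.6267 min
Eclipse fraction = arcsin(R_E/r)/pi = arcsin(6371.0000/39023.1680)/pi
= arcsin(0.163262)/pi = 0.05220158
Eclipse duration = 0.05220158 * 1278.6267 = 66.7463 min

66.7463 minutes


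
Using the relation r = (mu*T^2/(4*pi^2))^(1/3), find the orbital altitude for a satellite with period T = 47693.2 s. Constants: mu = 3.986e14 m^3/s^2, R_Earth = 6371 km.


T = 47693.2 s
r = (mu*T^2/(4*pi^2))^(1/3) = (3.986e14 * 47693.2^2 / (4*pi^2))^(1/3)
r = 2.8424761e+07 m = 28424.7614 km
alt = r - R_E = 28424.7614 - 6371 = 22053.7614 km

22053.7614 km


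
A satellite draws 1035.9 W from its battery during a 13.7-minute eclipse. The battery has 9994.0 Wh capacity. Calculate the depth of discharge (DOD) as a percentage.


E_used = P * t / 60 = 1035.9 * 13.7 / 60 = 236.5305 Wh
DOD = E_used / E_total * 100 = 236.5305 / 9994.0 * 100
DOD = 2.3667 %

2.3667 %


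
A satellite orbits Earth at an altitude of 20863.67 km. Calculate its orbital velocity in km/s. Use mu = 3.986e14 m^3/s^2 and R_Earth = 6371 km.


r = R_E + alt = 6371.0 + 20863.67 = 27234.6700 km = 2.723467e+07 m
v = sqrt(mu/r) = sqrt(3.986e14 / 2.723467e+07) = 3825.6707 m/s = 3.8257 km/s

3.8257 km/s


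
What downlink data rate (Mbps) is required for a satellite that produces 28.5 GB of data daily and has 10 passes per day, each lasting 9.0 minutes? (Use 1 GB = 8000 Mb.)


total contact time = 10 * 9.0 * 60 = 5400.0000 s
data = 28.5 GB = 228000.0000 Mb
rate = 228000.0000 / 5400.0000 = 42.2222 Mbps

42.2222 Mbps


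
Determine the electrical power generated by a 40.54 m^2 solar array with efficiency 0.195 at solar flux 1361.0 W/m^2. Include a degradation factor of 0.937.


P = area * eta * S * degradation
P = 40.54 * 0.195 * 1361.0 * 0.937
P = 10081.2892 W

10081.2892 W


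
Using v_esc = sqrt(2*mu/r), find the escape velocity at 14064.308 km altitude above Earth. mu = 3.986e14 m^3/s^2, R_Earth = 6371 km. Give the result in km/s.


r = 6371.0 + 14064.308 = 20435.3080 km = 2.0435308e+07 m
v_esc = sqrt(2*mu/r) = sqrt(2*3.986e14 / 2.0435308e+07)
v_esc = 6245.8716 m/s = 6.2459 km/s

6.2459 km/s


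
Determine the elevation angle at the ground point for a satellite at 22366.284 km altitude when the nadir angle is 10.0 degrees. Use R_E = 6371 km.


r = R_E + alt = 28737.2840 km
Law of sines in the satellite / Earth-center / ground-point triangle:
  sin(nadir)/R_E = sin(90 + el)/r  =>  cos(el) = (r/R_E)*sin(nadir)
cos(el) = (28737.2840 / 6371.0000) * sin(10.0 deg) = 0.7832643
el = arccos(0.7832643) = 38.4396 deg
(Earth-central angle = 90 - nadir - el = 41.5604 deg)

38.4396 degrees


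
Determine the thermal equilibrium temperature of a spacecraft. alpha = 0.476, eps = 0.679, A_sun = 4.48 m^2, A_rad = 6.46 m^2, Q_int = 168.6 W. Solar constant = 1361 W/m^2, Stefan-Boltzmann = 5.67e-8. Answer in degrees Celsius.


Numerator = alpha*S*A_sun + Q_int = 0.476*1361*4.48 + 168.6 = 3070.9053 W
Denominator = eps*sigma*A_rad = 0.679*5.67e-8*6.46 = 2.4870548e-07 W/K^4
T^4 = 1.2347558e+10 K^4
T = 333.3460 K = 60.1960 C

60.1960 degrees Celsius


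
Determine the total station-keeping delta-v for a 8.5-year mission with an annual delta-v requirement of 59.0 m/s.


dV = rate * years = 59.0 * 8.5
dV = 501.5000 m/s

501.5000 m/s


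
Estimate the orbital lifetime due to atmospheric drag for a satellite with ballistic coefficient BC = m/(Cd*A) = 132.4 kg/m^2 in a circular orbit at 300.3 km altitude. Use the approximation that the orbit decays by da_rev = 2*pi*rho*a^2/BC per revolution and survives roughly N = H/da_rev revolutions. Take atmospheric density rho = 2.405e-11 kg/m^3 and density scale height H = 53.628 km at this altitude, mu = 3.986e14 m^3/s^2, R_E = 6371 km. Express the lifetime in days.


a = R_E + alt = 6671.3000 km = 6.6713e+06 m
da_rev = 2*pi*rho*a^2/BC = 2*pi*2.405e-11*(6.6713e+06)^2/132.4 = 50.795812 m per revolution
N = H/da_rev = 53628.0000 m / 50.795812 m = 1055.7563 revolutions
P = 2*pi*sqrt(a^3/mu) = 5422.8417 s
lifetime = N*P = 1055.7563 * 5422.8417 = 5.7251995e+06 s = 66.2639 days

66.2639 days


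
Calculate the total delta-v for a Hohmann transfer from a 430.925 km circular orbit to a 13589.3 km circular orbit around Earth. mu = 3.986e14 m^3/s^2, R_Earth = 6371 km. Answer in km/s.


r1 = 6801.9250 km = 6.801925e+06 m
r2 = 19960.3000 km = 1.99603e+07 m
dv1 = sqrt(mu/r1)*(sqrt(2*r2/(r1+r2)) - 1) = 1694.4052 m/s
dv2 = sqrt(mu/r2)*(1 - sqrt(2*r1/(r1+r2))) = 1282.6731 m/s
total dv = |dv1| + |dv2| = 1694.4052 + 1282.6731 = 2977.0783 m/s = 2.9771 km/s

2.9771 km/s


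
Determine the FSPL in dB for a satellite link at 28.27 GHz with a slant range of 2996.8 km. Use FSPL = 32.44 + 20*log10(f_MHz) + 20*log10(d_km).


f = 28.27 GHz = 28270.0000 MHz
d = 2996.8 km
FSPL = 32.44 + 20*log10(28270.0000) + 20*log10(2996.8)
FSPL = 32.44 + 89.0265 + 69.5332
FSPL = 190.9997 dB

190.9997 dB


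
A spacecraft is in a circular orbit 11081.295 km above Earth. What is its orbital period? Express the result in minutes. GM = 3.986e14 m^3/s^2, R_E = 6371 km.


r = 17452.2950 km = 1.7452295e+07 m
T = 2*pi*sqrt(r^3/mu) = 2*pi*sqrt(5.3156654e+21 / 3.986e14)
T = 22945.1045 s = 382.4184 min

382.4184 minutes


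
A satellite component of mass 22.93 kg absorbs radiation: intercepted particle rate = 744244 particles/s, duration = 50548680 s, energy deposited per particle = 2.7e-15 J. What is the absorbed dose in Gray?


Total energy deposited = rate * time * E_per
  = 744244 * 50548680 * 2.7e-15 = 0.1015755 J
Dose = E_total / mass = 0.1015755 / 22.93
Dose = 0.004429808 Gy

0.0044 Gy


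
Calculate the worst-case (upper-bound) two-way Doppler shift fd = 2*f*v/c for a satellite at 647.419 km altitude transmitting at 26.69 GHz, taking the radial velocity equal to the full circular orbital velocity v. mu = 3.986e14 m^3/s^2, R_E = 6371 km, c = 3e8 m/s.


r = 7.018419e+06 m
v = sqrt(mu/r) = 7536.1408 m/s (worst-case radial velocity)
f = 26.69 GHz = 2.669e+10 Hz
fd = 2*f*v/c = 2*2.669e+10*7536.1408/3.0e+08
fd = 1.3409306e+06 Hz

1.3409e+06 Hz


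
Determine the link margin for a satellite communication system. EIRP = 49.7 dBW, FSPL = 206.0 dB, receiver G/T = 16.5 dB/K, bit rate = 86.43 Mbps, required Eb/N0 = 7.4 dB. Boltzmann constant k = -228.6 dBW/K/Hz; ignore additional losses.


C/N0 = EIRP - FSPL + G/T - k = 49.7 - 206.0 + 16.5 - (-228.6)
C/N0 = 88.8000 dB-Hz
R_b = 86.43 Mbps = 8.643e+07 bps -> 10*log10(R_b) = 79.3666 dB-Hz
Eb/N0 = C/N0 - 10*log10(R_b) = 88.8000 - 79.3666 = 9.4334 dB
Margin = Eb/N0 - Eb/N0_req = 9.4334 - 7.4 = 2.0334 dB (link closes)

2.0334 dB


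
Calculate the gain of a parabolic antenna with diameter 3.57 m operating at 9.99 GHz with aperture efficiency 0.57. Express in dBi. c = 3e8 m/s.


lambda = c/f = 3e8 / 9.99e+09 = 0.03003003 m
G = eta*(pi*D/lambda)^2 = 0.57*(pi*3.57/0.03003003)^2
G = 79505.9260 (linear)
G = 10*log10(79505.9260) = 49.0040 dBi

49.0040 dBi


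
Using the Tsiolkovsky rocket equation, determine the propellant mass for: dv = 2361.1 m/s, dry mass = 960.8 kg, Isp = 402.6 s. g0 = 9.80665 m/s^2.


ve = Isp * g0 = 402.6 * 9.80665 = 3948.157290 m/s
mass ratio = exp(dv/ve) = exp(2361.1/3948.157290) = 1.81852516
m_prop = m_dry * (mr - 1) = 960.8 * (1.81852516 - 1)
m_prop = 786.4390 kg

786.4390 kg


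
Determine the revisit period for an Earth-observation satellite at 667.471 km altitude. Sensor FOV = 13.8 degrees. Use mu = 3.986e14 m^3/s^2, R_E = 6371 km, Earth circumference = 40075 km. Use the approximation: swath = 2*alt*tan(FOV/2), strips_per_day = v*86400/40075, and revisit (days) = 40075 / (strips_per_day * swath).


swath = 2*667.471*tan(0.1204277) = 161.5457 km
v = sqrt(mu/r) = 7525.3982 m/s = 7.5254 km/s
strips/day = v*86400/40075 = 7.5254*86400/40075 = 16.2244
coverage/day = strips * swath = 16.2244 * 161.5457 = 2620.9889 km
revisit = 40075 / 2620.9889 = 15.2900 days

15.2900 days


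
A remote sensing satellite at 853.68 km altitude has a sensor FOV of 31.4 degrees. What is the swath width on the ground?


FOV = 31.4 deg = 0.5480334 rad
swath = 2 * alt * tan(FOV/2) = 2 * 853.68 * tan(0.2740167)
swath = 2 * 853.68 * 0.2810873
swath = 479.9173 km

479.9173 km


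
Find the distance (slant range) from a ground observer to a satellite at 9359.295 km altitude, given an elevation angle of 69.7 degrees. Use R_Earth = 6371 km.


h = 9359.295 km, el = 69.7 deg
d = -R_E*sin(el) + sqrt((R_E*sin(el))^2 + 2*R_E*h + h^2)
d = -6371.0000*sin(1.2165) + sqrt((6371.0000*0.9378889)^2 + 2*6371.0000*9359.295 + 9359.295^2)
d = 9598.9394 km

9598.9394 km


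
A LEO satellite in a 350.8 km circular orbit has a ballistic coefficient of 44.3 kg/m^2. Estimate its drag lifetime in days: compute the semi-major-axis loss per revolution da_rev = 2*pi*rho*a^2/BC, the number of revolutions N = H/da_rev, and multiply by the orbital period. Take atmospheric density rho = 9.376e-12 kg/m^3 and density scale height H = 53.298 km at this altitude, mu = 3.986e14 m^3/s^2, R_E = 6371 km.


a = R_E + alt = 6721.8000 km = 6.7218e+06 m
da_rev = 2*pi*rho*a^2/BC = 2*pi*9.376e-12*(6.7218e+06)^2/44.3 = 60.084841 m per revolution
N = H/da_rev = 53298.0000 m / 60.084841 m = 887.0457 revolutions
P = 2*pi*sqrt(a^3/mu) = 5484.5323 s
lifetime = N*P = 887.0457 * 5484.5323 = 4.8650309e+06 s = 56.3082 days

56.3082 days


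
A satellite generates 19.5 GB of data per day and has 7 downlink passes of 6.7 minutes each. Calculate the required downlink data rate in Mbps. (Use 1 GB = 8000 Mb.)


total contact time = 7 * 6.7 * 60 = 2814.0000 s
data = 19.5 GB = 156000.0000 Mb
rate = 156000.0000 / 2814.0000 = 55.4371 Mbps

55.4371 Mbps


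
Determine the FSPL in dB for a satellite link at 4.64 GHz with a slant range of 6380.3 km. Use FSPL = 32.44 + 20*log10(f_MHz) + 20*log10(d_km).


f = 4.64 GHz = 4640.0000 MHz
d = 6380.3 km
FSPL = 32.44 + 20*log10(4640.0000) + 20*log10(6380.3)
FSPL = 32.44 + 73.3304 + 76.0968
FSPL = 181.8672 dB

181.8672 dB


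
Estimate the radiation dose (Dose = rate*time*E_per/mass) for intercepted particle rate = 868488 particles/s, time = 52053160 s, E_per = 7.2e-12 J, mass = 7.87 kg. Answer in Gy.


Total energy deposited = rate * time * E_per
  = 868488 * 52053160 * 7.2e-12 = 325.4943 J
Dose = E_total / mass = 325.4943 / 7.87
Dose = 41.3589 Gy

41.3589 Gy


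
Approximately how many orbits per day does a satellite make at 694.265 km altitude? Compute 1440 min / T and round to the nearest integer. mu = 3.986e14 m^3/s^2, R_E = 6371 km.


r = 7.065265e+06 m
T = 2*pi*sqrt(r^3/mu) = 5910.2235 s = 98.5037 min
revs/day = 1440 / 98.5037 = 14.6187
Rounded: 15 revolutions per day

15 revolutions per day


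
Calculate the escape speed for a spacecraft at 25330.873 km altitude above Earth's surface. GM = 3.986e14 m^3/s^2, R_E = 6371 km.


r = 6371.0 + 25330.873 = 31701.8730 km = 3.1701873e+07 m
v_esc = sqrt(2*mu/r) = sqrt(2*3.986e14 / 3.1701873e+07)
v_esc = 5014.6564 m/s = 5.0147 km/s

5.0147 km/s


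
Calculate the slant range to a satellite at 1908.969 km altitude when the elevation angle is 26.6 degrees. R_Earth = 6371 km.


h = 1908.969 km, el = 26.6 deg
d = -R_E*sin(el) + sqrt((R_E*sin(el))^2 + 2*R_E*h + h^2)
d = -6371.0000*sin(0.4642576) + sqrt((6371.0000*0.4477591)^2 + 2*6371.0000*1908.969 + 1908.969^2)
d = 3156.1528 km

3156.1528 km


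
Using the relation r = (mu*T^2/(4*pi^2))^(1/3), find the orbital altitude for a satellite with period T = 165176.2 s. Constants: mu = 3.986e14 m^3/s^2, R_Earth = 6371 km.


T = 165176.2 s
r = (mu*T^2/(4*pi^2))^(1/3) = (3.986e14 * 165176.2^2 / (4*pi^2))^(1/3)
r = 6.5066508e+07 m = 65066.5080 km
alt = r - R_E = 65066.5080 - 6371 = 58695.5080 km

58695.5080 km


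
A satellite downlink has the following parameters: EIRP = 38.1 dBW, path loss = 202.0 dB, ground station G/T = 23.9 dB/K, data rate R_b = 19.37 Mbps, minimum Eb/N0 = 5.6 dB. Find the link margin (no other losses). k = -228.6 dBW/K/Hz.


C/N0 = EIRP - FSPL + G/T - k = 38.1 - 202.0 + 23.9 - (-228.6)
C/N0 = 88.6000 dB-Hz
R_b = 19.37 Mbps = 1.937e+07 bps -> 10*log10(R_b) = 72.8713 dB-Hz
Eb/N0 = C/N0 - 10*log10(R_b) = 88.6000 - 72.8713 = 15.7287 dB
Margin = Eb/N0 - Eb/N0_req = 15.7287 - 5.6 = 10.1287 dB (link closes)

10.1287 dB


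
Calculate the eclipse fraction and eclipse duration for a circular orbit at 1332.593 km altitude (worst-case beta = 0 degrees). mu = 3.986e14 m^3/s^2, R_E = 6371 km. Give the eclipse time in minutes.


r = 7703.5930 km
T = 112.1502 min
Eclipse fraction = arcsin(R_E/r)/pi = arcsin(6371.0000/7703.5930)/pi
= arcsin(0.8270167)/pi = 0.3099638
Eclipse duration = 0.3099638 * 112.1502 = 34.7625 min

34.7625 minutes


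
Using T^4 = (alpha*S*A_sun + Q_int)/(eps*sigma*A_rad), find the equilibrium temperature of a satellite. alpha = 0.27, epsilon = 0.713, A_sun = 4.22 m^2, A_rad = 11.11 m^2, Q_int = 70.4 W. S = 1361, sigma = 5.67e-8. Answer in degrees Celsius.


Numerator = alpha*S*A_sun + Q_int = 0.27*1361*4.22 + 70.4 = 1621.1234 W
Denominator = eps*sigma*A_rad = 0.713*5.67e-8*11.11 = 4.4914508e-07 W/K^4
T^4 = 3.6093536e+09 K^4
T = 245.1079 K = -28.0421 C

-28.0421 degrees Celsius


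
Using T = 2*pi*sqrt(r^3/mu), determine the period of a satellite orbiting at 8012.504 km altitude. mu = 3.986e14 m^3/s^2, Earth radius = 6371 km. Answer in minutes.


r = 14383.5040 km = 1.4383504e+07 m
T = 2*pi*sqrt(r^3/mu) = 2*pi*sqrt(2.9757339e+21 / 3.986e14)
T = 17167.5479 s = 286.1258 min

286.1258 minutes


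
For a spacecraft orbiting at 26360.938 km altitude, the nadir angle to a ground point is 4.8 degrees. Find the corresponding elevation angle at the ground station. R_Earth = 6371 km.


r = R_E + alt = 32731.9380 km
Law of sines in the satellite / Earth-center / ground-point triangle:
  sin(nadir)/R_E = sin(90 + el)/r  =>  cos(el) = (r/R_E)*sin(nadir)
cos(el) = (32731.9380 / 6371.0000) * sin(4.8 deg) = 0.4299071
el = arccos(0.4299071) = 64.5383 deg
(Earth-central angle = 90 - nadir - el = 20.6617 deg)

64.5383 degrees


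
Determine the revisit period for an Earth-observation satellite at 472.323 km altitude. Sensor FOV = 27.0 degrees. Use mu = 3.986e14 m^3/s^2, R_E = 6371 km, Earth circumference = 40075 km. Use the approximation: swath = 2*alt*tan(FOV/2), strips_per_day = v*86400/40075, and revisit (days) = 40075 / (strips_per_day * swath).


swath = 2*472.323*tan(0.2356194) = 226.7894 km
v = sqrt(mu/r) = 7631.9432 m/s = 7.6319 km/s
strips/day = v*86400/40075 = 7.6319*86400/40075 = 16.4541
coverage/day = strips * swath = 16.4541 * 226.7894 = 3731.6265 km
revisit = 40075 / 3731.6265 = 10.7393 days

10.7393 days


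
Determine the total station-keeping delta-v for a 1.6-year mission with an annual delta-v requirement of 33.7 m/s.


dV = rate * years = 33.7 * 1.6
dV = 53.9200 m/s

53.9200 m/s


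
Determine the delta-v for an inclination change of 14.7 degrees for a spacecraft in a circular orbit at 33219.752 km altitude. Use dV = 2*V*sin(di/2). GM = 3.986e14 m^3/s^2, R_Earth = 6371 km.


r = 39590.7520 km = 3.9590752e+07 m
V = sqrt(mu/r) = 3173.0124 m/s
di = 14.7 deg = 0.2565634 rad
dV = 2*V*sin(di/2) = 2*3173.0124*sin(0.1282817)
dV = 811.8479 m/s = 0.8118479 km/s

0.8118 km/s


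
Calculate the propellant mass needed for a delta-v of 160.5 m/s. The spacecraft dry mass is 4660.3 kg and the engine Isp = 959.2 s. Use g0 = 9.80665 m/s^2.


ve = Isp * g0 = 959.2 * 9.80665 = 9406.538680 m/s
mass ratio = exp(dv/ve) = exp(160.5/9406.538680) = 1.01720900
m_prop = m_dry * (mr - 1) = 4660.3 * (1.01720900 - 1)
m_prop = 80.1991 kg

80.1991 kg


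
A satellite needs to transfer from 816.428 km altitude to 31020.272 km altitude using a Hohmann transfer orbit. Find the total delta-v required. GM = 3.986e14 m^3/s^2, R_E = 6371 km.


r1 = 7187.4280 km = 7.187428e+06 m
r2 = 37391.2720 km = 3.7391272e+07 m
dv1 = sqrt(mu/r1)*(sqrt(2*r2/(r1+r2)) - 1) = 2198.3479 m/s
dv2 = sqrt(mu/r2)*(1 - sqrt(2*r1/(r1+r2))) = 1410.9520 m/s
total dv = |dv1| + |dv2| = 2198.3479 + 1410.9520 = 3609.2998 m/s = 3.6093 km/s

3.6093 km/s


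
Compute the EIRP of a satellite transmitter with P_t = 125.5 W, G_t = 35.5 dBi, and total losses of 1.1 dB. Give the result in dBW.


Pt = 125.5 W = 20.9864 dBW
EIRP = Pt_dBW + Gt - losses = 20.9864 + 35.5 - 1.1 = 55.3864 dBW

55.3864 dBW


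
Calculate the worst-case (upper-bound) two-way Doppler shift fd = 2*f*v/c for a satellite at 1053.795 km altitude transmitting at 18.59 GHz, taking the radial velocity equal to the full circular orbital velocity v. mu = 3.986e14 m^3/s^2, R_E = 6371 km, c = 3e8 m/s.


r = 7.424795e+06 m
v = sqrt(mu/r) = 7327.0037 m/s (worst-case radial velocity)
f = 18.59 GHz = 1.859e+10 Hz
fd = 2*f*v/c = 2*1.859e+10*7327.0037/3.0e+08
fd = 908059.9976 Hz

908059.9976 Hz


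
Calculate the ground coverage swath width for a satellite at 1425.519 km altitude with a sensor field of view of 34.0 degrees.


FOV = 34.0 deg = 0.5934119 rad
swath = 2 * alt * tan(FOV/2) = 2 * 1425.519 * tan(0.296706)
swath = 2 * 1425.519 * 0.3057307
swath = 871.6498 km

871.6498 km


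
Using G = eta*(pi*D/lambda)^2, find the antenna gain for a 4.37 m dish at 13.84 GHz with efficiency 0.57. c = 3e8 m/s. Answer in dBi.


lambda = c/f = 3e8 / 1.384e+10 = 0.0216763 m
G = eta*(pi*D/lambda)^2 = 0.57*(pi*4.37/0.0216763)^2
G = 228647.8625 (linear)
G = 10*log10(228647.8625) = 53.5917 dBi

53.5917 dBi


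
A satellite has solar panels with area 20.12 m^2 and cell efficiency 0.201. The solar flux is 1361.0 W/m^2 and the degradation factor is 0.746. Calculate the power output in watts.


P = area * eta * S * degradation
P = 20.12 * 0.201 * 1361.0 * 0.746
P = 4106.0193 W

4106.0193 W


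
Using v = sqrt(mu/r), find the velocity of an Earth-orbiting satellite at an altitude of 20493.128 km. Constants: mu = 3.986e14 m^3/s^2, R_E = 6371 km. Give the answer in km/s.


r = R_E + alt = 6371.0 + 20493.128 = 26864.1280 km = 2.6864128e+07 m
v = sqrt(mu/r) = sqrt(3.986e14 / 2.6864128e+07) = 3851.9645 m/s = 3.8520 km/s

3.8520 km/s


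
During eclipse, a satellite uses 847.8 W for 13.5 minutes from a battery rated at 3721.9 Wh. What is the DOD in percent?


E_used = P * t / 60 = 847.8 * 13.5 / 60 = 190.7550 Wh
DOD = E_used / E_total * 100 = 190.7550 / 3721.9 * 100
DOD = 5.1252 %

5.1252 %


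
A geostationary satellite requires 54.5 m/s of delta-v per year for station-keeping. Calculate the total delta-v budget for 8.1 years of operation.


dV = rate * years = 54.5 * 8.1
dV = 441.4500 m/s

441.4500 m/s


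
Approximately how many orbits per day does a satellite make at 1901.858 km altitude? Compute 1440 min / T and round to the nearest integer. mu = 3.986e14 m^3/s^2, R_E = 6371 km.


r = 8.272858e+06 m
T = 2*pi*sqrt(r^3/mu) = 7488.4956 s = 124.8083 min
revs/day = 1440 / 124.8083 = 11.5377
Rounded: 12 revolutions per day

12 revolutions per day


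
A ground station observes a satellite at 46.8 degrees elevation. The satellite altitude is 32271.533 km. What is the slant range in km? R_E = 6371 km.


h = 32271.533 km, el = 46.8 deg
d = -R_E*sin(el) + sqrt((R_E*sin(el))^2 + 2*R_E*h + h^2)
d = -6371.0000*sin(0.8168141) + sqrt((6371.0000*0.7289686)^2 + 2*6371.0000*32271.533 + 32271.533^2)
d = 33751.3768 km

33751.3768 km


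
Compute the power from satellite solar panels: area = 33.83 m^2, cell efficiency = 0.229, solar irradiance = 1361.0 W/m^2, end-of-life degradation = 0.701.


P = area * eta * S * degradation
P = 33.83 * 0.229 * 1361.0 * 0.701
P = 7391.1774 W

7391.1774 W


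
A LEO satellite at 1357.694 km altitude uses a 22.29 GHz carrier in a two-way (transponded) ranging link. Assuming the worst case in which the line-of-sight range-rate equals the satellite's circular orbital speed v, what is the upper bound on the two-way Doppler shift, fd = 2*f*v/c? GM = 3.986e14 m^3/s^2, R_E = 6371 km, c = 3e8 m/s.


r = 7.728694e+06 m
v = sqrt(mu/r) = 7181.5070 m/s (worst-case radial velocity)
f = 22.29 GHz = 2.229e+10 Hz
fd = 2*f*v/c = 2*2.229e+10*7181.5070/3.0e+08
fd = 1.0671719e+06 Hz

1.0672e+06 Hz


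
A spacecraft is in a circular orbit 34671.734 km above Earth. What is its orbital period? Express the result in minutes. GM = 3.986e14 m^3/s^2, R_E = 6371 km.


r = 41042.7340 km = 4.1042734e+07 m
T = 2*pi*sqrt(r^3/mu) = 2*pi*sqrt(6.9136732e+22 / 3.986e14)
T = 82749.5509 s = 1379.1592 min

1379.1592 minutes


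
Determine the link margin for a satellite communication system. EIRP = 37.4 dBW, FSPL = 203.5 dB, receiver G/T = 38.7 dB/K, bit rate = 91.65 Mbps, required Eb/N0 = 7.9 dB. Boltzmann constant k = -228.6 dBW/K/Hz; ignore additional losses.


C/N0 = EIRP - FSPL + G/T - k = 37.4 - 203.5 + 38.7 - (-228.6)
C/N0 = 101.2000 dB-Hz
R_b = 91.65 Mbps = 9.165e+07 bps -> 10*log10(R_b) = 79.6213 dB-Hz
Eb/N0 = C/N0 - 10*log10(R_b) = 101.2000 - 79.6213 = 21.5787 dB
Margin = Eb/N0 - Eb/N0_req = 21.5787 - 7.9 = 13.6787 dB (link closes)

13.6787 dB


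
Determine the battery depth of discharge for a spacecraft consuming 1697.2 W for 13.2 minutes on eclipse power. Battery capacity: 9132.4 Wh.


E_used = P * t / 60 = 1697.2 * 13.2 / 60 = 373.3840 Wh
DOD = E_used / E_total * 100 = 373.3840 / 9132.4 * 100
DOD = 4.0886 %

4.0886 %


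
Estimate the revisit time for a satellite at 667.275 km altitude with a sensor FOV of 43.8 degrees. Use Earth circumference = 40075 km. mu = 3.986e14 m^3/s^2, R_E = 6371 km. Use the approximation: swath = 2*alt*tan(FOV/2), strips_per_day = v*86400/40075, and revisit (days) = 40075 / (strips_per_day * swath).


swath = 2*667.275*tan(0.3822271) = 536.4857 km
v = sqrt(mu/r) = 7525.5030 m/s = 7.5255 km/s
strips/day = v*86400/40075 = 7.5255*86400/40075 = 16.2247
coverage/day = strips * swath = 16.2247 * 536.4857 = 8704.3002 km
revisit = 40075 / 8704.3002 = 4.6040 days

4.6040 days


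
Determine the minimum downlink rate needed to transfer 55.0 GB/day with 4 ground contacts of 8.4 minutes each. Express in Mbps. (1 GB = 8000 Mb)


total contact time = 4 * 8.4 * 60 = 2016.0000 s
data = 55.0 GB = 440000.0000 Mb
rate = 440000.0000 / 2016.0000 = 218.2540 Mbps

218.2540 Mbps


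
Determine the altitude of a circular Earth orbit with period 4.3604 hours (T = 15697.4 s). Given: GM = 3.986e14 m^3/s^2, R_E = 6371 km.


T = 15697.4 s
r = (mu*T^2/(4*pi^2))^(1/3) = (3.986e14 * 15697.4^2 / (4*pi^2))^(1/3)
r = 1.3550157e+07 m = 13550.1573 km
alt = r - R_E = 13550.1573 - 6371 = 7179.1573 km

7179.1573 km


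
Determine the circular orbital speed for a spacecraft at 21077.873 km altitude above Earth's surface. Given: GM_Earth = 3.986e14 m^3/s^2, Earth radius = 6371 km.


r = R_E + alt = 6371.0 + 21077.873 = 27448.8730 km = 2.7448873e+07 m
v = sqrt(mu/r) = sqrt(3.986e14 / 2.7448873e+07) = 3810.7143 m/s = 3.8107 km/s

3.8107 km/s


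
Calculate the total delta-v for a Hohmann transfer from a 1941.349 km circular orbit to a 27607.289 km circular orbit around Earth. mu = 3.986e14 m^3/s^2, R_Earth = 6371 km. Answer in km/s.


r1 = 8312.3490 km = 8.312349e+06 m
r2 = 33978.2890 km = 3.3978289e+07 m
dv1 = sqrt(mu/r1)*(sqrt(2*r2/(r1+r2)) - 1) = 1853.3049 m/s
dv2 = sqrt(mu/r2)*(1 - sqrt(2*r1/(r1+r2))) = 1277.6097 m/s
total dv = |dv1| + |dv2| = 1853.3049 + 1277.6097 = 3130.9146 m/s = 3.1309 km/s

3.1309 km/s


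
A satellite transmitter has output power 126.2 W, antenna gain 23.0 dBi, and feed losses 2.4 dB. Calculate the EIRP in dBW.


Pt = 126.2 W = 21.0106 dBW
EIRP = Pt_dBW + Gt - losses = 21.0106 + 23.0 - 2.4 = 41.6106 dBW

41.6106 dBW


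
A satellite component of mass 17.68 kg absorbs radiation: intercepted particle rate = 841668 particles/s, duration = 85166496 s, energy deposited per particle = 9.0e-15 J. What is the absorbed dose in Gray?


Total energy deposited = rate * time * E_per
  = 841668 * 85166496 * 9.0e-15 = 0.6451372 J
Dose = E_total / mass = 0.6451372 / 17.68
Dose = 0.03648966 Gy

0.0365 Gy


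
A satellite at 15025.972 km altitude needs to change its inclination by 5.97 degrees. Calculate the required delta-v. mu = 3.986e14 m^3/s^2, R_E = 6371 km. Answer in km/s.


r = 21396.9720 km = 2.1396972e+07 m
V = sqrt(mu/r) = 4316.1098 m/s
di = 5.97 deg = 0.1041962 rad
dV = 2*V*sin(di/2) = 2*4316.1098*sin(0.05209808)
dV = 449.5186 m/s = 0.4495186 km/s

0.4495 km/s


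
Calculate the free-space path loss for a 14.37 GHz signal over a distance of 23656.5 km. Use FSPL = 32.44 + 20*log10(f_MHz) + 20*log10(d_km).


f = 14.37 GHz = 14370.0000 MHz
d = 23656.5 km
FSPL = 32.44 + 20*log10(14370.0000) + 20*log10(23656.5)
FSPL = 32.44 + 83.1491 + 87.4790
FSPL = 203.0681 dB

203.0681 dB


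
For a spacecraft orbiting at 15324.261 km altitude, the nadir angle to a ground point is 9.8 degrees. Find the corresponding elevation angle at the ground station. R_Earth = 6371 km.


r = R_E + alt = 21695.2610 km
Law of sines in the satellite / Earth-center / ground-point triangle:
  sin(nadir)/R_E = sin(90 + el)/r  =>  cos(el) = (r/R_E)*sin(nadir)
cos(el) = (21695.2610 / 6371.0000) * sin(9.8 deg) = 0.5796169
el = arccos(0.5796169) = 54.5764 deg
(Earth-central angle = 90 - nadir - el = 25.6236 deg)

54.5764 degrees


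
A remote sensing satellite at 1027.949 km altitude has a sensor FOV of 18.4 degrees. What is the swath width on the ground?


FOV = 18.4 deg = 0.3211406 rad
swath = 2 * alt * tan(FOV/2) = 2 * 1027.949 * tan(0.1605703)
swath = 2 * 1027.949 * 0.1619647
swath = 332.9828 km

332.9828 km


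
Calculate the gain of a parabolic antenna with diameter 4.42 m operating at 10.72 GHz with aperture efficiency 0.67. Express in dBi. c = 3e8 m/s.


lambda = c/f = 3e8 / 1.072e+10 = 0.02798507 m
G = eta*(pi*D/lambda)^2 = 0.67*(pi*4.42/0.02798507)^2
G = 164955.2522 (linear)
G = 10*log10(164955.2522) = 52.1737 dBi

52.1737 dBi


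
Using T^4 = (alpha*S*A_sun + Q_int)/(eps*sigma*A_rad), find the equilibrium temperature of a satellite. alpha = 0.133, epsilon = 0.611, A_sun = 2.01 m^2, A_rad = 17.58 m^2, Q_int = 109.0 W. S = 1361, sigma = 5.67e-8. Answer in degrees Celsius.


Numerator = alpha*S*A_sun + Q_int = 0.133*1361*2.01 + 109.0 = 472.8361 W
Denominator = eps*sigma*A_rad = 0.611*5.67e-8*17.58 = 6.0903625e-07 W/K^4
T^4 = 7.763678e+08 K^4
T = 166.9233 K = -106.2267 C

-106.2267 degrees Celsius


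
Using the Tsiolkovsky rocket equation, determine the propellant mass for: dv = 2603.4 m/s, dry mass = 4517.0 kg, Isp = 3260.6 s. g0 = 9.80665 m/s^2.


ve = Isp * g0 = 3260.6 * 9.80665 = 31975.562990 m/s
mass ratio = exp(dv/ve) = exp(2603.4/31975.562990) = 1.08482472
m_prop = m_dry * (mr - 1) = 4517.0 * (1.08482472 - 1)
m_prop = 383.1533 kg

383.1533 kg


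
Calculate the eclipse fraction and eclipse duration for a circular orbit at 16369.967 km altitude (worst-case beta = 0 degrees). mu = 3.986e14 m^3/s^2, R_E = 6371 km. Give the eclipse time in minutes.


r = 22740.9670 km
T = 568.8180 min
Eclipse fraction = arcsin(R_E/r)/pi = arcsin(6371.0000/22740.9670)/pi
= arcsin(0.2801552)/pi = 0.09038593
Eclipse duration = 0.09038593 * 568.8180 = 51.4131 min

51.4131 minutes


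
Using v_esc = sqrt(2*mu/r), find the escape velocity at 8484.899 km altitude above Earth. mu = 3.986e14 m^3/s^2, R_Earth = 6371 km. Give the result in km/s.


r = 6371.0 + 8484.899 = 14855.8990 km = 1.4855899e+07 m
v_esc = sqrt(2*mu/r) = sqrt(2*3.986e14 / 1.4855899e+07)
v_esc = 7325.4478 m/s = 7.3254 km/s

7.3254 km/s


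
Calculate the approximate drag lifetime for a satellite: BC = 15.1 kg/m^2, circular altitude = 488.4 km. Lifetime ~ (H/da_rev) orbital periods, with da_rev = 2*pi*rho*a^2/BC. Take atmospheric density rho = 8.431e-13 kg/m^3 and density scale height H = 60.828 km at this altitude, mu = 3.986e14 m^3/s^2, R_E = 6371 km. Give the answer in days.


a = R_E + alt = 6859.4000 km = 6.8594e+06 m
da_rev = 2*pi*rho*a^2/BC = 2*pi*8.431e-13*(6.8594e+06)^2/15.1 = 16.506472 m per revolution
N = H/da_rev = 60828.0000 m / 16.506472 m = 3685.0999 revolutions
P = 2*pi*sqrt(a^3/mu) = 5653.7997 s
lifetime = N*P = 3685.0999 * 5653.7997 = 2.0834817e+07 s = 241.1437 days

241.1437 days


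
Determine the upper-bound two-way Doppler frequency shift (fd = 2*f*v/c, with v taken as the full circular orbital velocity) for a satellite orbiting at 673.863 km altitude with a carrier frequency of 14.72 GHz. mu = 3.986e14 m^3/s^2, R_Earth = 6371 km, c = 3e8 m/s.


r = 7.044863e+06 m
v = sqrt(mu/r) = 7521.9834 m/s (worst-case radial velocity)
f = 14.72 GHz = 1.472e+10 Hz
fd = 2*f*v/c = 2*1.472e+10*7521.9834/3.0e+08
fd = 738157.3053 Hz

738157.3053 Hz


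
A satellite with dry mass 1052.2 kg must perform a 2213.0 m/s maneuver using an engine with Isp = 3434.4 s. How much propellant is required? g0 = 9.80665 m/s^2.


ve = Isp * g0 = 3434.4 * 9.80665 = 33679.958760 m/s
mass ratio = exp(dv/ve) = exp(2213.0/33679.958760) = 1.06791349
m_prop = m_dry * (mr - 1) = 1052.2 * (1.06791349 - 1)
m_prop = 71.4586 kg

71.4586 kg


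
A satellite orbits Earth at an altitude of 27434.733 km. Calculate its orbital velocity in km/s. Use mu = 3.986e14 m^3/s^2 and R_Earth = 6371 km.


r = R_E + alt = 6371.0 + 27434.733 = 33805.7330 km = 3.3805733e+07 m
v = sqrt(mu/r) = sqrt(3.986e14 / 3.3805733e+07) = 3433.7879 m/s = 3.4338 km/s

3.4338 km/s


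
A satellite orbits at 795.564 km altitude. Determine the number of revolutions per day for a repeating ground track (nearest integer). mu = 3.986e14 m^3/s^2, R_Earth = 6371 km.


r = 7.166564e+06 m
T = 2*pi*sqrt(r^3/mu) = 6037.7857 s = 100.6298 min
revs/day = 1440 / 100.6298 = 14.3099
Rounded: 14 revolutions per day

14 revolutions per day


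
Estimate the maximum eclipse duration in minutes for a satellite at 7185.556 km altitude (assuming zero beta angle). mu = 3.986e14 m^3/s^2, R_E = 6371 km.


r = 13556.5560 km
T = 261.8087 min
Eclipse fraction = arcsin(R_E/r)/pi = arcsin(6371.0000/13556.5560)/pi
= arcsin(0.4699571)/pi = 0.1557306
Eclipse duration = 0.1557306 * 261.8087 = 40.7716 min

40.7716 minutes


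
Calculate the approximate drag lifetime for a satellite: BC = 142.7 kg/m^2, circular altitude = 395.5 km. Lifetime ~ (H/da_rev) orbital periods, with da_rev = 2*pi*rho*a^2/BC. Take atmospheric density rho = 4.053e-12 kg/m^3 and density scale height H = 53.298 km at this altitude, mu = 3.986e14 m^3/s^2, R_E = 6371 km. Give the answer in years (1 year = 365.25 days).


a = R_E + alt = 6766.5000 km = 6.7665e+06 m
da_rev = 2*pi*rho*a^2/BC = 2*pi*4.053e-12*(6.7665e+06)^2/142.7 = 8.170726 m per revolution
N = H/da_rev = 53298.0000 m / 8.170726 m = 6523.0430 revolutions
P = 2*pi*sqrt(a^3/mu) = 5539.3314 s
lifetime = N*P = 6523.0430 * 5539.3314 = 3.6133297e+07 s = 418.2095 days
years = 418.2095 / 365.25 = 1.1450 years

1.1450 years


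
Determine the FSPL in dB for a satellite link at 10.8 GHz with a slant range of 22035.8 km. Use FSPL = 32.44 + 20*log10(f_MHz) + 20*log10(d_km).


f = 10.8 GHz = 10800.0000 MHz
d = 22035.8 km
FSPL = 32.44 + 20*log10(10800.0000) + 20*log10(22035.8)
FSPL = 32.44 + 80.6685 + 86.8626
FSPL = 199.9711 dB

199.9711 dB


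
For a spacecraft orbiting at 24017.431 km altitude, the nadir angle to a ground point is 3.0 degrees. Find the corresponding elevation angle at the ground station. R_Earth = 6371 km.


r = R_E + alt = 30388.4310 km
Law of sines in the satellite / Earth-center / ground-point triangle:
  sin(nadir)/R_E = sin(90 + el)/r  =>  cos(el) = (r/R_E)*sin(nadir)
cos(el) = (30388.4310 / 6371.0000) * sin(3.0 deg) = 0.2496323
el = arccos(0.2496323) = 75.5442 deg
(Earth-central angle = 90 - nadir - el = 11.4558 deg)

75.5442 degrees


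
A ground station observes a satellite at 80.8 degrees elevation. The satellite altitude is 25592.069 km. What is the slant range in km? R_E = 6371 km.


h = 25592.069 km, el = 80.8 deg
d = -R_E*sin(el) + sqrt((R_E*sin(el))^2 + 2*R_E*h + h^2)
d = -6371.0000*sin(1.4102) + sqrt((6371.0000*0.9871363)^2 + 2*6371.0000*25592.069 + 25592.069^2)
d = 25657.7892 km

25657.7892 km


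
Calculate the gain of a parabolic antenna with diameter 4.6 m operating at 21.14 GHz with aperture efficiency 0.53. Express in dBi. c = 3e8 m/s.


lambda = c/f = 3e8 / 2.114e+10 = 0.01419111 m
G = eta*(pi*D/lambda)^2 = 0.53*(pi*4.6/0.01419111)^2
G = 549615.1999 (linear)
G = 10*log10(549615.1999) = 57.4006 dBi

57.4006 dBi


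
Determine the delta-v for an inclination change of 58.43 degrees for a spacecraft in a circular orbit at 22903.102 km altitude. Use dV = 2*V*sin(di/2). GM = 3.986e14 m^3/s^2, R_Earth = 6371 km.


r = 29274.1020 km = 2.9274102e+07 m
V = sqrt(mu/r) = 3690.0042 m/s
di = 58.43 deg = 1.0198 rad
dV = 2*V*sin(di/2) = 2*3690.0042*sin(0.5098979)
dV = 3602.0948 m/s = 3.6021 km/s

3.6021 km/s


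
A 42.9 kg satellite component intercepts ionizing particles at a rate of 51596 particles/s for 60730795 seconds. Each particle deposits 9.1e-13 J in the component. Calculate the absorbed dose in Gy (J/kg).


Total energy deposited = rate * time * E_per
  = 51596 * 60730795 * 9.1e-13 = 2.8515 J
Dose = E_total / mass = 2.8515 / 42.9
Dose = 0.06646746 Gy

0.0665 Gy


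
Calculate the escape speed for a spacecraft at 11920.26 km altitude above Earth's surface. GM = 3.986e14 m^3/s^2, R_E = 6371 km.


r = 6371.0 + 11920.26 = 18291.2600 km = 1.829126e+07 m
v_esc = sqrt(2*mu/r) = sqrt(2*3.986e14 / 1.829126e+07)
v_esc = 6601.7919 m/s = 6.6018 km/s

6.6018 km/s


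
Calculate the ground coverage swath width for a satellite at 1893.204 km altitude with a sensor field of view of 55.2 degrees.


FOV = 55.2 deg = 0.9634217 rad
swath = 2 * alt * tan(FOV/2) = 2 * 1893.204 * tan(0.4817109)
swath = 2 * 1893.204 * 0.5227874
swath = 1979.4863 km

1979.4863 km


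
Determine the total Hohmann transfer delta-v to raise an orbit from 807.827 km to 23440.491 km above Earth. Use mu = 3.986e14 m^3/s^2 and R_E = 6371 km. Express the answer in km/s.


r1 = 7178.8270 km = 7.178827e+06 m
r2 = 29811.4910 km = 2.9811491e+07 m
dv1 = sqrt(mu/r1)*(sqrt(2*r2/(r1+r2)) - 1) = 2008.8268 m/s
dv2 = sqrt(mu/r2)*(1 - sqrt(2*r1/(r1+r2))) = 1378.4854 m/s
total dv = |dv1| + |dv2| = 2008.8268 + 1378.4854 = 3387.3122 m/s = 3.3873 km/s

3.3873 km/s


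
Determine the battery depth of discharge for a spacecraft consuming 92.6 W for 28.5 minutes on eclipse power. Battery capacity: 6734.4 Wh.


E_used = P * t / 60 = 92.6 * 28.5 / 60 = 43.9850 Wh
DOD = E_used / E_total * 100 = 43.9850 / 6734.4 * 100
DOD = 0.6531391 %

0.6531 %


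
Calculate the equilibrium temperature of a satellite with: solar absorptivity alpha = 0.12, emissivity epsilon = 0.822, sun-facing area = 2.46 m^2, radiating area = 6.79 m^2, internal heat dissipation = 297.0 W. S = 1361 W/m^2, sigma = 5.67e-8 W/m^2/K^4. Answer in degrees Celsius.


Numerator = alpha*S*A_sun + Q_int = 0.12*1361*2.46 + 297.0 = 698.7672 W
Denominator = eps*sigma*A_rad = 0.822*5.67e-8*6.79 = 3.1646425e-07 W/K^4
T^4 = 2.2080447e+09 K^4
T = 216.7714 K = -56.3786 C

-56.3786 degrees Celsius


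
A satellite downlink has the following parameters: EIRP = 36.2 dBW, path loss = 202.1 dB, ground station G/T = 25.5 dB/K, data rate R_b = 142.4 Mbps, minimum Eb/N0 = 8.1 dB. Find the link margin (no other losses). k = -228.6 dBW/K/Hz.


C/N0 = EIRP - FSPL + G/T - k = 36.2 - 202.1 + 25.5 - (-228.6)
C/N0 = 88.2000 dB-Hz
R_b = 142.4 Mbps = 1.424e+08 bps -> 10*log10(R_b) = 81.5351 dB-Hz
Eb/N0 = C/N0 - 10*log10(R_b) = 88.2000 - 81.5351 = 6.6649 dB
Margin = Eb/N0 - Eb/N0_req = 6.6649 - 8.1 = -1.4351 dB (negative margin: link does not close)

-1.4351 dB
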